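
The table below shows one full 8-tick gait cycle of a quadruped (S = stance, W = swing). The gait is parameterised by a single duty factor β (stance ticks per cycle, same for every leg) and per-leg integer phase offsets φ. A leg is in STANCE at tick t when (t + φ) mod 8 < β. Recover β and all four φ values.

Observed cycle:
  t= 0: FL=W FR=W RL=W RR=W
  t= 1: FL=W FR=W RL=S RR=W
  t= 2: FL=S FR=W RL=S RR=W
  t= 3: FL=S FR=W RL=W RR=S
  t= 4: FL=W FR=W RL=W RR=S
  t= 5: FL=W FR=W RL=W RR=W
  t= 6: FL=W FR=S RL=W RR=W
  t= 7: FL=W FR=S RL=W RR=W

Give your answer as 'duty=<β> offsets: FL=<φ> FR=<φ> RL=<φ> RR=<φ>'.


duty=2 offsets: FL=6 FR=2 RL=7 RR=5

duty β = stance ticks per leg = 2
FL: stance ticks = 2; W→S at t=2 → φ=6
FR: stance ticks = 2; W→S at t=6 → φ=2
RL: stance ticks = 2; W→S at t=1 → φ=7
RR: stance ticks = 2; W→S at t=3 → φ=5


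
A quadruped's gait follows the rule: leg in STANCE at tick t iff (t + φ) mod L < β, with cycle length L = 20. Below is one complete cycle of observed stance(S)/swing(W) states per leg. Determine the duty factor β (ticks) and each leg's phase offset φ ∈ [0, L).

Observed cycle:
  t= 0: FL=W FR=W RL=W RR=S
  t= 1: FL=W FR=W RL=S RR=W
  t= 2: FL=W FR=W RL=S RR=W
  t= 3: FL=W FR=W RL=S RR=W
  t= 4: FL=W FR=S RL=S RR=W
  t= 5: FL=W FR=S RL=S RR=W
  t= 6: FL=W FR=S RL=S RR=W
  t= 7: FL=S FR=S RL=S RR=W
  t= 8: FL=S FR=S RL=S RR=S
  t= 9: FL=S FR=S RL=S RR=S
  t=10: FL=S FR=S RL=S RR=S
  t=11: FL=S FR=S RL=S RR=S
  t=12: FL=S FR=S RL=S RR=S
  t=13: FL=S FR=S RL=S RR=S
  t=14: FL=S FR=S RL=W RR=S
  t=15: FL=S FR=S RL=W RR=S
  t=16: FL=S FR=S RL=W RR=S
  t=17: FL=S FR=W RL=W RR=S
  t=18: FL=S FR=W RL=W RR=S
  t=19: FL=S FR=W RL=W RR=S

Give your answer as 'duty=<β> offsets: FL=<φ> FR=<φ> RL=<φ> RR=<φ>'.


duty=13 offsets: FL=13 FR=16 RL=19 RR=12

duty β = stance ticks per leg = 13
FL: stance ticks = 13; W→S at t=7 → φ=13
FR: stance ticks = 13; W→S at t=4 → φ=16
RL: stance ticks = 13; W→S at t=1 → φ=19
RR: stance ticks = 13; W→S at t=8 → φ=12


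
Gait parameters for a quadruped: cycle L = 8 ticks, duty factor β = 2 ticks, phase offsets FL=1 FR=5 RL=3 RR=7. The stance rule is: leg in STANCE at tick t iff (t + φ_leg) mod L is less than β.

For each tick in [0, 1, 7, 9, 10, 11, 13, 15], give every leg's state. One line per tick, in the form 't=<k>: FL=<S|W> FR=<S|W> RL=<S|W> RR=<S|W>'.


t=0: FL=S FR=W RL=W RR=W
t=1: FL=W FR=W RL=W RR=S
t=7: FL=S FR=W RL=W RR=W
t=9: FL=W FR=W RL=W RR=S
t=10: FL=W FR=W RL=W RR=S
t=11: FL=W FR=S RL=W RR=W
t=13: FL=W FR=W RL=S RR=W
t=15: FL=S FR=W RL=W RR=W

t=0: phase=(1,5,3,7) vs β=2 → FL=S FR=W RL=W RR=W
t=1: phase=(2,6,4,0) vs β=2 → FL=W FR=W RL=W RR=S
t=7: phase=(0,4,2,6) vs β=2 → FL=S FR=W RL=W RR=W
t=9: phase=(2,6,4,0) vs β=2 → FL=W FR=W RL=W RR=S
t=10: phase=(3,7,5,1) vs β=2 → FL=W FR=W RL=W RR=S
t=11: phase=(4,0,6,2) vs β=2 → FL=W FR=S RL=W RR=W
t=13: phase=(6,2,0,4) vs β=2 → FL=W FR=W RL=S RR=W
t=15: phase=(0,4,2,6) vs β=2 → FL=S FR=W RL=W RR=W


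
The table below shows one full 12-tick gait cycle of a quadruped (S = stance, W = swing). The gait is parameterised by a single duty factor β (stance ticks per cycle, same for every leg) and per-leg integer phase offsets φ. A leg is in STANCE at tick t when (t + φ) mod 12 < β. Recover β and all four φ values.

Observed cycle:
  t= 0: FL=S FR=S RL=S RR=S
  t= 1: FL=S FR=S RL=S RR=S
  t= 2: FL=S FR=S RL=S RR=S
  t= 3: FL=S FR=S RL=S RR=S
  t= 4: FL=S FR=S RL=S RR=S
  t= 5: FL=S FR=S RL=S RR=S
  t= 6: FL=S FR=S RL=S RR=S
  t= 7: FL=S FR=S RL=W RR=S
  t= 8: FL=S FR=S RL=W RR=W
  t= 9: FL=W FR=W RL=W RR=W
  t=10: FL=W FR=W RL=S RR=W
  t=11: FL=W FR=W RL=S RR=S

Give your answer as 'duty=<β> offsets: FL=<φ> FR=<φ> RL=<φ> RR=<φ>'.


duty=9 offsets: FL=0 FR=0 RL=2 RR=1

duty β = stance ticks per leg = 9
FL: stance ticks = 9; W→S at t=0 → φ=0
FR: stance ticks = 9; W→S at t=0 → φ=0
RL: stance ticks = 9; W→S at t=10 → φ=2
RR: stance ticks = 9; W→S at t=11 → φ=1


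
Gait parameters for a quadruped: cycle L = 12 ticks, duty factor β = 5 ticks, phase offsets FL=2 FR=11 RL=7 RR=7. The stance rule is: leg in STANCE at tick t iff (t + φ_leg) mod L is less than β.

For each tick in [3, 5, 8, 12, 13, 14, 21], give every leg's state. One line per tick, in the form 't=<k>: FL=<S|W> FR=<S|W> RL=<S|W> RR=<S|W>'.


t=3: FL=W FR=S RL=W RR=W
t=5: FL=W FR=S RL=S RR=S
t=8: FL=W FR=W RL=S RR=S
t=12: FL=S FR=W RL=W RR=W
t=13: FL=S FR=S RL=W RR=W
t=14: FL=S FR=S RL=W RR=W
t=21: FL=W FR=W RL=S RR=S

t=3: phase=(5,2,10,10) vs β=5 → FL=W FR=S RL=W RR=W
t=5: phase=(7,4,0,0) vs β=5 → FL=W FR=S RL=S RR=S
t=8: phase=(10,7,3,3) vs β=5 → FL=W FR=W RL=S RR=S
t=12: phase=(2,11,7,7) vs β=5 → FL=S FR=W RL=W RR=W
t=13: phase=(3,0,8,8) vs β=5 → FL=S FR=S RL=W RR=W
t=14: phase=(4,1,9,9) vs β=5 → FL=S FR=S RL=W RR=W
t=21: phase=(11,8,4,4) vs β=5 → FL=W FR=W RL=S RR=S


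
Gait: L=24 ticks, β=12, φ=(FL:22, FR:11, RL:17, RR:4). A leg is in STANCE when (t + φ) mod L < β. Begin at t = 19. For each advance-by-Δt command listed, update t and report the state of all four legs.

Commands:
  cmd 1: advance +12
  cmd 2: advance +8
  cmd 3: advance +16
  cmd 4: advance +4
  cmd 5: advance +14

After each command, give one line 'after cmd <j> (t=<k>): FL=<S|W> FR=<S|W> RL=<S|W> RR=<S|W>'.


start t=19: FL=W FR=S RL=W RR=W
cmd 1: advance +12 → t=31, phase=(5,18,0,11) → FL=S FR=W RL=S RR=S
cmd 2: advance +8 → t=39, phase=(13,2,8,19) → FL=W FR=S RL=S RR=W
cmd 3: advance +16 → t=55, phase=(5,18,0,11) → FL=S FR=W RL=S RR=S
cmd 4: advance +4 → t=59, phase=(9,22,4,15) → FL=S FR=W RL=S RR=W
cmd 5: advance +14 → t=73, phase=(23,12,18,5) → FL=W FR=W RL=W RR=S

after cmd 1 (t=31): FL=S FR=W RL=S RR=S
after cmd 2 (t=39): FL=W FR=S RL=S RR=W
after cmd 3 (t=55): FL=S FR=W RL=S RR=S
after cmd 4 (t=59): FL=S FR=W RL=S RR=W
after cmd 5 (t=73): FL=W FR=W RL=W RR=S


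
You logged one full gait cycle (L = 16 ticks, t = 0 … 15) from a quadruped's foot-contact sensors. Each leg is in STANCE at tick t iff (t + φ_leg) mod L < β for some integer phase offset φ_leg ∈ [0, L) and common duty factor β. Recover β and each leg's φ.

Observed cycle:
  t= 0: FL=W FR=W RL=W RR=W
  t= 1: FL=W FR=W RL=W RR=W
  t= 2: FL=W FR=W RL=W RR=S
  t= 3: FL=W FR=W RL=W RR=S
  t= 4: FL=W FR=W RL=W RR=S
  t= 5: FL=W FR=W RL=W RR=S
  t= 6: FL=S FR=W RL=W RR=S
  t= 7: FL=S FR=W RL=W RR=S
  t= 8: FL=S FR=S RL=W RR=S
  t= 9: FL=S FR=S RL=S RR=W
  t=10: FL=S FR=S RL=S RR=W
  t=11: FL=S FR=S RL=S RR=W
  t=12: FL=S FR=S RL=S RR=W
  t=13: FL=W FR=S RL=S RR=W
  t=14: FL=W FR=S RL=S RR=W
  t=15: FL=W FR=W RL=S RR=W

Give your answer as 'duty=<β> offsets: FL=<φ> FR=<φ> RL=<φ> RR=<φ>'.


duty=7 offsets: FL=10 FR=8 RL=7 RR=14

duty β = stance ticks per leg = 7
FL: stance ticks = 7; W→S at t=6 → φ=10
FR: stance ticks = 7; W→S at t=8 → φ=8
RL: stance ticks = 7; W→S at t=9 → φ=7
RR: stance ticks = 7; W→S at t=2 → φ=14


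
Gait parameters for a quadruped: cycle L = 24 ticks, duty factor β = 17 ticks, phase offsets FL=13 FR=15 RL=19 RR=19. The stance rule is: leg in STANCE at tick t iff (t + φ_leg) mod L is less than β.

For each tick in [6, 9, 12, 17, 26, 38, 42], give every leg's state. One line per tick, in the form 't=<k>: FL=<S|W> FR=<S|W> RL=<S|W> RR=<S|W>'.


t=6: FL=W FR=W RL=S RR=S
t=9: FL=W FR=S RL=S RR=S
t=12: FL=S FR=S RL=S RR=S
t=17: FL=S FR=S RL=S RR=S
t=26: FL=S FR=W RL=W RR=W
t=38: FL=S FR=S RL=S RR=S
t=42: FL=S FR=S RL=S RR=S

t=6: phase=(19,21,1,1) vs β=17 → FL=W FR=W RL=S RR=S
t=9: phase=(22,0,4,4) vs β=17 → FL=W FR=S RL=S RR=S
t=12: phase=(1,3,7,7) vs β=17 → FL=S FR=S RL=S RR=S
t=17: phase=(6,8,12,12) vs β=17 → FL=S FR=S RL=S RR=S
t=26: phase=(15,17,21,21) vs β=17 → FL=S FR=W RL=W RR=W
t=38: phase=(3,5,9,9) vs β=17 → FL=S FR=S RL=S RR=S
t=42: phase=(7,9,13,13) vs β=17 → FL=S FR=S RL=S RR=S


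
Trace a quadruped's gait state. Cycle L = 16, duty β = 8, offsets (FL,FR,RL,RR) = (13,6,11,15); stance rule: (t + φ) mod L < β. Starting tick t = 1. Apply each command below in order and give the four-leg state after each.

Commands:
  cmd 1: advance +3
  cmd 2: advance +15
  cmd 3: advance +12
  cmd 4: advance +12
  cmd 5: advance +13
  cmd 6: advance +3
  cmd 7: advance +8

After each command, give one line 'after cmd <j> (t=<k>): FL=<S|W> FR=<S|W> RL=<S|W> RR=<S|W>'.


start t=1: FL=W FR=S RL=W RR=S
cmd 1: advance +3 → t=4, phase=(1,10,15,3) → FL=S FR=W RL=W RR=S
cmd 2: advance +15 → t=19, phase=(0,9,14,2) → FL=S FR=W RL=W RR=S
cmd 3: advance +12 → t=31, phase=(12,5,10,14) → FL=W FR=S RL=W RR=W
cmd 4: advance +12 → t=43, phase=(8,1,6,10) → FL=W FR=S RL=S RR=W
cmd 5: advance +13 → t=56, phase=(5,14,3,7) → FL=S FR=W RL=S RR=S
cmd 6: advance +3 → t=59, phase=(8,1,6,10) → FL=W FR=S RL=S RR=W
cmd 7: advance +8 → t=67, phase=(0,9,14,2) → FL=S FR=W RL=W RR=S

after cmd 1 (t=4): FL=S FR=W RL=W RR=S
after cmd 2 (t=19): FL=S FR=W RL=W RR=S
after cmd 3 (t=31): FL=W FR=S RL=W RR=W
after cmd 4 (t=43): FL=W FR=S RL=S RR=W
after cmd 5 (t=56): FL=S FR=W RL=S RR=S
after cmd 6 (t=59): FL=W FR=S RL=S RR=W
after cmd 7 (t=67): FL=S FR=W RL=W RR=S


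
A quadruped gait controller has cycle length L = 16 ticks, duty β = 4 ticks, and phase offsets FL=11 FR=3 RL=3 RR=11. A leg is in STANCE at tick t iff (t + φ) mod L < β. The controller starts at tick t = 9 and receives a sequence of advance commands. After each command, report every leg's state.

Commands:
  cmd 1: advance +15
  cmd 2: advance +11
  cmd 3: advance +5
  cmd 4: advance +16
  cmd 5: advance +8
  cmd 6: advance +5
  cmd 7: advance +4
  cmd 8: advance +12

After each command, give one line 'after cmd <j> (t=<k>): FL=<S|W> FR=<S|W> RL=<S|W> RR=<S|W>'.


start t=9: FL=W FR=W RL=W RR=W
cmd 1: advance +15 → t=24, phase=(3,11,11,3) → FL=S FR=W RL=W RR=S
cmd 2: advance +11 → t=35, phase=(14,6,6,14) → FL=W FR=W RL=W RR=W
cmd 3: advance +5 → t=40, phase=(3,11,11,3) → FL=S FR=W RL=W RR=S
cmd 4: advance +16 → t=56, phase=(3,11,11,3) → FL=S FR=W RL=W RR=S
cmd 5: advance +8 → t=64, phase=(11,3,3,11) → FL=W FR=S RL=S RR=W
cmd 6: advance +5 → t=69, phase=(0,8,8,0) → FL=S FR=W RL=W RR=S
cmd 7: advance +4 → t=73, phase=(4,12,12,4) → FL=W FR=W RL=W RR=W
cmd 8: advance +12 → t=85, phase=(0,8,8,0) → FL=S FR=W RL=W RR=S

after cmd 1 (t=24): FL=S FR=W RL=W RR=S
after cmd 2 (t=35): FL=W FR=W RL=W RR=W
after cmd 3 (t=40): FL=S FR=W RL=W RR=S
after cmd 4 (t=56): FL=S FR=W RL=W RR=S
after cmd 5 (t=64): FL=W FR=S RL=S RR=W
after cmd 6 (t=69): FL=S FR=W RL=W RR=S
after cmd 7 (t=73): FL=W FR=W RL=W RR=W
after cmd 8 (t=85): FL=S FR=W RL=W RR=S


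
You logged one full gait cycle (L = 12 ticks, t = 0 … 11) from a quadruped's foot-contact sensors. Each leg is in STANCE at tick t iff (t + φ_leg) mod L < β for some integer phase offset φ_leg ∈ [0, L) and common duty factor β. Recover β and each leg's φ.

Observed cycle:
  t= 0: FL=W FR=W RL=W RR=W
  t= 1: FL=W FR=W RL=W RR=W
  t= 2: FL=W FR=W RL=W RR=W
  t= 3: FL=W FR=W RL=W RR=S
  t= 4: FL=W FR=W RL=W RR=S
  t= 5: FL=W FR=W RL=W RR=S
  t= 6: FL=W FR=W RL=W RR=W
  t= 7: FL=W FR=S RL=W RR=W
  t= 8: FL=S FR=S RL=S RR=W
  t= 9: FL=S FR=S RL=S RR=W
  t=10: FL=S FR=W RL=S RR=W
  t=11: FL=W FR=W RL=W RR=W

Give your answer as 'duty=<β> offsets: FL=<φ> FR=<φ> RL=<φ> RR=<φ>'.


duty β = stance ticks per leg = 3
FL: stance ticks = 3; W→S at t=8 → φ=4
FR: stance ticks = 3; W→S at t=7 → φ=5
RL: stance ticks = 3; W→S at t=8 → φ=4
RR: stance ticks = 3; W→S at t=3 → φ=9

duty=3 offsets: FL=4 FR=5 RL=4 RR=9


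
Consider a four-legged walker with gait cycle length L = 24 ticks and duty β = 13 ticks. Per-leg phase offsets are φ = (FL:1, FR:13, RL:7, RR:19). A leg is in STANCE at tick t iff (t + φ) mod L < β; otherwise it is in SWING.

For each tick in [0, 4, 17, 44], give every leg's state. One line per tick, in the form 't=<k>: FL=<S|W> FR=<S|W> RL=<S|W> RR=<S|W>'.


t=0: phase=(1,13,7,19) vs β=13 → FL=S FR=W RL=S RR=W
t=4: phase=(5,17,11,23) vs β=13 → FL=S FR=W RL=S RR=W
t=17: phase=(18,6,0,12) vs β=13 → FL=W FR=S RL=S RR=S
t=44: phase=(21,9,3,15) vs β=13 → FL=W FR=S RL=S RR=W

t=0: FL=S FR=W RL=S RR=W
t=4: FL=S FR=W RL=S RR=W
t=17: FL=W FR=S RL=S RR=S
t=44: FL=W FR=S RL=S RR=W


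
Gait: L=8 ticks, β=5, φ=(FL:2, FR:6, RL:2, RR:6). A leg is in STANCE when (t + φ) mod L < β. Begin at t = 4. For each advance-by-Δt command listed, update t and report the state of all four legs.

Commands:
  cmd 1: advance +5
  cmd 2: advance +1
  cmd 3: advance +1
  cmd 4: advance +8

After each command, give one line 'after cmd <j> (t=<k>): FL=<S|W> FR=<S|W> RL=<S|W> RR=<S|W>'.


start t=4: FL=W FR=S RL=W RR=S
cmd 1: advance +5 → t=9, phase=(3,7,3,7) → FL=S FR=W RL=S RR=W
cmd 2: advance +1 → t=10, phase=(4,0,4,0) → FL=S FR=S RL=S RR=S
cmd 3: advance +1 → t=11, phase=(5,1,5,1) → FL=W FR=S RL=W RR=S
cmd 4: advance +8 → t=19, phase=(5,1,5,1) → FL=W FR=S RL=W RR=S

after cmd 1 (t=9): FL=S FR=W RL=S RR=W
after cmd 2 (t=10): FL=S FR=S RL=S RR=S
after cmd 3 (t=11): FL=W FR=S RL=W RR=S
after cmd 4 (t=19): FL=W FR=S RL=W RR=S


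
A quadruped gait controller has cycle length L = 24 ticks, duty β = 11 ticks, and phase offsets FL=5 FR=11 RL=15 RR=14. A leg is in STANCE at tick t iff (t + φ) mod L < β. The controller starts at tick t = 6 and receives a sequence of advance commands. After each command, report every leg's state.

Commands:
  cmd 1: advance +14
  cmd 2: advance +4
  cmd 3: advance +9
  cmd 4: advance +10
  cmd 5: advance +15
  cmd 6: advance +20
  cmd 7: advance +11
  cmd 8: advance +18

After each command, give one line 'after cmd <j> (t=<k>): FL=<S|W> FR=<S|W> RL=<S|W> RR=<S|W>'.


after cmd 1 (t=20): FL=S FR=S RL=W RR=S
after cmd 2 (t=24): FL=S FR=W RL=W RR=W
after cmd 3 (t=33): FL=W FR=W RL=S RR=W
after cmd 4 (t=43): FL=S FR=S RL=S RR=S
after cmd 5 (t=58): FL=W FR=W RL=S RR=S
after cmd 6 (t=78): FL=W FR=W RL=W RR=W
after cmd 7 (t=89): FL=W FR=S RL=S RR=S
after cmd 8 (t=107): FL=W FR=W RL=S RR=S

start t=6: FL=W FR=W RL=W RR=W
cmd 1: advance +14 → t=20, phase=(1,7,11,10) → FL=S FR=S RL=W RR=S
cmd 2: advance +4 → t=24, phase=(5,11,15,14) → FL=S FR=W RL=W RR=W
cmd 3: advance +9 → t=33, phase=(14,20,0,23) → FL=W FR=W RL=S RR=W
cmd 4: advance +10 → t=43, phase=(0,6,10,9) → FL=S FR=S RL=S RR=S
cmd 5: advance +15 → t=58, phase=(15,21,1,0) → FL=W FR=W RL=S RR=S
cmd 6: advance +20 → t=78, phase=(11,17,21,20) → FL=W FR=W RL=W RR=W
cmd 7: advance +11 → t=89, phase=(22,4,8,7) → FL=W FR=S RL=S RR=S
cmd 8: advance +18 → t=107, phase=(16,22,2,1) → FL=W FR=W RL=S RR=S


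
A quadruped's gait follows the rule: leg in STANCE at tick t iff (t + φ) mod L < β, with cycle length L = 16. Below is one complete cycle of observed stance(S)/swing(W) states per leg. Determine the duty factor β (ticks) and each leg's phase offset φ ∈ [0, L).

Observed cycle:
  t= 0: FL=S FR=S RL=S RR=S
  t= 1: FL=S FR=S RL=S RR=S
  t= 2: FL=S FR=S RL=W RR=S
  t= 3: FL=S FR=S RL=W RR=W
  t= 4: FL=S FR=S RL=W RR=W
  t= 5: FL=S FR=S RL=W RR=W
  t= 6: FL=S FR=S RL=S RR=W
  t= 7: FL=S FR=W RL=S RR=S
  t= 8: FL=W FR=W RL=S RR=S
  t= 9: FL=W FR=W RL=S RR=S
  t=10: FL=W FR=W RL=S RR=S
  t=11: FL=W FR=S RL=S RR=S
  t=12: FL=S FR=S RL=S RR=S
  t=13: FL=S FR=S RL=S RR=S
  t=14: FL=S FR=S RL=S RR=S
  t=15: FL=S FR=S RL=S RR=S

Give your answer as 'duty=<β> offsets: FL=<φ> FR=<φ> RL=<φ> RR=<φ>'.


duty=12 offsets: FL=4 FR=5 RL=10 RR=9

duty β = stance ticks per leg = 12
FL: stance ticks = 12; W→S at t=12 → φ=4
FR: stance ticks = 12; W→S at t=11 → φ=5
RL: stance ticks = 12; W→S at t=6 → φ=10
RR: stance ticks = 12; W→S at t=7 → φ=9


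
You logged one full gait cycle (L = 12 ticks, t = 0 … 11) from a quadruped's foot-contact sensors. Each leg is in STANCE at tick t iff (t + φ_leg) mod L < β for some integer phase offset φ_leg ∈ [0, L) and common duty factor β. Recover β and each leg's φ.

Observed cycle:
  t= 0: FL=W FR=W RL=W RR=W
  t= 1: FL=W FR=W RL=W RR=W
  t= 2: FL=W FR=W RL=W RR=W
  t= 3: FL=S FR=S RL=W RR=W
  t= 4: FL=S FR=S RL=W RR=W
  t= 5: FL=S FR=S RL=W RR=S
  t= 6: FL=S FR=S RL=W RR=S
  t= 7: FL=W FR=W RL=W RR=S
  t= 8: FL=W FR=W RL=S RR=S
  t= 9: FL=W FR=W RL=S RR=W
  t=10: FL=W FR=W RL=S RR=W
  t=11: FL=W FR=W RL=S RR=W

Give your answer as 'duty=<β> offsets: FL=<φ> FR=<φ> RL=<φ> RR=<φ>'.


duty=4 offsets: FL=9 FR=9 RL=4 RR=7

duty β = stance ticks per leg = 4
FL: stance ticks = 4; W→S at t=3 → φ=9
FR: stance ticks = 4; W→S at t=3 → φ=9
RL: stance ticks = 4; W→S at t=8 → φ=4
RR: stance ticks = 4; W→S at t=5 → φ=7


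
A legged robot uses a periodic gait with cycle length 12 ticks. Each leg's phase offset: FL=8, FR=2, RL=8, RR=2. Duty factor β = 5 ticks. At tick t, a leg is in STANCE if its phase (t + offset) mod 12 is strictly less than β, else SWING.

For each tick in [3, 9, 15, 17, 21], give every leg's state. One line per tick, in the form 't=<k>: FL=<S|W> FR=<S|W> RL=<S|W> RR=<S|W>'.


t=3: FL=W FR=W RL=W RR=W
t=9: FL=W FR=W RL=W RR=W
t=15: FL=W FR=W RL=W RR=W
t=17: FL=S FR=W RL=S RR=W
t=21: FL=W FR=W RL=W RR=W

t=3: phase=(11,5,11,5) vs β=5 → FL=W FR=W RL=W RR=W
t=9: phase=(5,11,5,11) vs β=5 → FL=W FR=W RL=W RR=W
t=15: phase=(11,5,11,5) vs β=5 → FL=W FR=W RL=W RR=W
t=17: phase=(1,7,1,7) vs β=5 → FL=S FR=W RL=S RR=W
t=21: phase=(5,11,5,11) vs β=5 → FL=W FR=W RL=W RR=W


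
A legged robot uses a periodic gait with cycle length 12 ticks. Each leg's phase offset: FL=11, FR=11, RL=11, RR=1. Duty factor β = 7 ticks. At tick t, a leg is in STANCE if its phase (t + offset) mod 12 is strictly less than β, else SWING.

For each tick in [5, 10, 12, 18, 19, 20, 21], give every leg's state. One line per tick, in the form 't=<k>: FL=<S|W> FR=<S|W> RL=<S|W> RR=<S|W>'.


t=5: FL=S FR=S RL=S RR=S
t=10: FL=W FR=W RL=W RR=W
t=12: FL=W FR=W RL=W RR=S
t=18: FL=S FR=S RL=S RR=W
t=19: FL=S FR=S RL=S RR=W
t=20: FL=W FR=W RL=W RR=W
t=21: FL=W FR=W RL=W RR=W

t=5: phase=(4,4,4,6) vs β=7 → FL=S FR=S RL=S RR=S
t=10: phase=(9,9,9,11) vs β=7 → FL=W FR=W RL=W RR=W
t=12: phase=(11,11,11,1) vs β=7 → FL=W FR=W RL=W RR=S
t=18: phase=(5,5,5,7) vs β=7 → FL=S FR=S RL=S RR=W
t=19: phase=(6,6,6,8) vs β=7 → FL=S FR=S RL=S RR=W
t=20: phase=(7,7,7,9) vs β=7 → FL=W FR=W RL=W RR=W
t=21: phase=(8,8,8,10) vs β=7 → FL=W FR=W RL=W RR=W


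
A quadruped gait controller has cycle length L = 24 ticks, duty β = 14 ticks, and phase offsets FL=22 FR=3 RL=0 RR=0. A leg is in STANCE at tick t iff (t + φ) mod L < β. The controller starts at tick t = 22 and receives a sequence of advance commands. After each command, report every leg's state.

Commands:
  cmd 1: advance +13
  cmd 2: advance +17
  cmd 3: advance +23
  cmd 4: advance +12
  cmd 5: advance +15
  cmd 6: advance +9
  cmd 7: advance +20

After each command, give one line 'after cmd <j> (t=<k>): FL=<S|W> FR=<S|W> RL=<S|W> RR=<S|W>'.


after cmd 1 (t=35): FL=S FR=W RL=S RR=S
after cmd 2 (t=52): FL=S FR=S RL=S RR=S
after cmd 3 (t=75): FL=S FR=S RL=S RR=S
after cmd 4 (t=87): FL=S FR=W RL=W RR=W
after cmd 5 (t=102): FL=S FR=S RL=S RR=S
after cmd 6 (t=111): FL=S FR=W RL=W RR=W
after cmd 7 (t=131): FL=S FR=W RL=S RR=S

start t=22: FL=W FR=S RL=W RR=W
cmd 1: advance +13 → t=35, phase=(9,14,11,11) → FL=S FR=W RL=S RR=S
cmd 2: advance +17 → t=52, phase=(2,7,4,4) → FL=S FR=S RL=S RR=S
cmd 3: advance +23 → t=75, phase=(1,6,3,3) → FL=S FR=S RL=S RR=S
cmd 4: advance +12 → t=87, phase=(13,18,15,15) → FL=S FR=W RL=W RR=W
cmd 5: advance +15 → t=102, phase=(4,9,6,6) → FL=S FR=S RL=S RR=S
cmd 6: advance +9 → t=111, phase=(13,18,15,15) → FL=S FR=W RL=W RR=W
cmd 7: advance +20 → t=131, phase=(9,14,11,11) → FL=S FR=W RL=S RR=S


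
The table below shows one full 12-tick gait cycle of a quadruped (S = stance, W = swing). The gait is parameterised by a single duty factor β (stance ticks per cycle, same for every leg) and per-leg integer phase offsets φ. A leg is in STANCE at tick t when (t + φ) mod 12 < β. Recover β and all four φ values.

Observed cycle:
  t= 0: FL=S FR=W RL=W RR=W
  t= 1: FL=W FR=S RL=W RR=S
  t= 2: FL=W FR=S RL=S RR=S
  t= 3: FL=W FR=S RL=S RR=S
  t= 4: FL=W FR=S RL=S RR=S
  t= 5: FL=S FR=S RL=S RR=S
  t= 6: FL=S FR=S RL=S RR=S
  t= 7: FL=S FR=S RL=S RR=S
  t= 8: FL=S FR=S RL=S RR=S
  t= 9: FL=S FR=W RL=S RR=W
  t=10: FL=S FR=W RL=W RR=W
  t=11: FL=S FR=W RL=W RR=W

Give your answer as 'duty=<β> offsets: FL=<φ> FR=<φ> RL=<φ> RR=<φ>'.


duty β = stance ticks per leg = 8
FL: stance ticks = 8; W→S at t=5 → φ=7
FR: stance ticks = 8; W→S at t=1 → φ=11
RL: stance ticks = 8; W→S at t=2 → φ=10
RR: stance ticks = 8; W→S at t=1 → φ=11

duty=8 offsets: FL=7 FR=11 RL=10 RR=11


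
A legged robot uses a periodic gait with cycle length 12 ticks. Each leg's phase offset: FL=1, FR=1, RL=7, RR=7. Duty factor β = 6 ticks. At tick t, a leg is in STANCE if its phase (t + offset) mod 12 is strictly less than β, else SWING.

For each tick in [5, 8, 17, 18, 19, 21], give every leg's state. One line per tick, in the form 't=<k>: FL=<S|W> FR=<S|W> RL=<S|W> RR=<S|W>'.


t=5: phase=(6,6,0,0) vs β=6 → FL=W FR=W RL=S RR=S
t=8: phase=(9,9,3,3) vs β=6 → FL=W FR=W RL=S RR=S
t=17: phase=(6,6,0,0) vs β=6 → FL=W FR=W RL=S RR=S
t=18: phase=(7,7,1,1) vs β=6 → FL=W FR=W RL=S RR=S
t=19: phase=(8,8,2,2) vs β=6 → FL=W FR=W RL=S RR=S
t=21: phase=(10,10,4,4) vs β=6 → FL=W FR=W RL=S RR=S

t=5: FL=W FR=W RL=S RR=S
t=8: FL=W FR=W RL=S RR=S
t=17: FL=W FR=W RL=S RR=S
t=18: FL=W FR=W RL=S RR=S
t=19: FL=W FR=W RL=S RR=S
t=21: FL=W FR=W RL=S RR=S


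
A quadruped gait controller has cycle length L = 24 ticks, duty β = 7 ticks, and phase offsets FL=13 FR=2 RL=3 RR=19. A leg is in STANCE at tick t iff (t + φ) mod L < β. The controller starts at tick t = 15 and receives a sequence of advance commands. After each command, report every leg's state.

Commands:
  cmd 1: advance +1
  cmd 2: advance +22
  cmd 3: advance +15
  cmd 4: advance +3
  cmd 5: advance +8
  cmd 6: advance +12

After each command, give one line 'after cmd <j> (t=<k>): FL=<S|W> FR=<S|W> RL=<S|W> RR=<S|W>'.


start t=15: FL=S FR=W RL=W RR=W
cmd 1: advance +1 → t=16, phase=(5,18,19,11) → FL=S FR=W RL=W RR=W
cmd 2: advance +22 → t=38, phase=(3,16,17,9) → FL=S FR=W RL=W RR=W
cmd 3: advance +15 → t=53, phase=(18,7,8,0) → FL=W FR=W RL=W RR=S
cmd 4: advance +3 → t=56, phase=(21,10,11,3) → FL=W FR=W RL=W RR=S
cmd 5: advance +8 → t=64, phase=(5,18,19,11) → FL=S FR=W RL=W RR=W
cmd 6: advance +12 → t=76, phase=(17,6,7,23) → FL=W FR=S RL=W RR=W

after cmd 1 (t=16): FL=S FR=W RL=W RR=W
after cmd 2 (t=38): FL=S FR=W RL=W RR=W
after cmd 3 (t=53): FL=W FR=W RL=W RR=S
after cmd 4 (t=56): FL=W FR=W RL=W RR=S
after cmd 5 (t=64): FL=S FR=W RL=W RR=W
after cmd 6 (t=76): FL=W FR=S RL=W RR=W


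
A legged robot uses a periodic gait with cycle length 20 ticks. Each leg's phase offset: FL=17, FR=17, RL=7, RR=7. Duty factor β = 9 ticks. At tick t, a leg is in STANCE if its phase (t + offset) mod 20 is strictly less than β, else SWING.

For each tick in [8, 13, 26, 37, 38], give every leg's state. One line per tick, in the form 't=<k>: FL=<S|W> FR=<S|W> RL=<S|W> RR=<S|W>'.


t=8: phase=(5,5,15,15) vs β=9 → FL=S FR=S RL=W RR=W
t=13: phase=(10,10,0,0) vs β=9 → FL=W FR=W RL=S RR=S
t=26: phase=(3,3,13,13) vs β=9 → FL=S FR=S RL=W RR=W
t=37: phase=(14,14,4,4) vs β=9 → FL=W FR=W RL=S RR=S
t=38: phase=(15,15,5,5) vs β=9 → FL=W FR=W RL=S RR=S

t=8: FL=S FR=S RL=W RR=W
t=13: FL=W FR=W RL=S RR=S
t=26: FL=S FR=S RL=W RR=W
t=37: FL=W FR=W RL=S RR=S
t=38: FL=W FR=W RL=S RR=S


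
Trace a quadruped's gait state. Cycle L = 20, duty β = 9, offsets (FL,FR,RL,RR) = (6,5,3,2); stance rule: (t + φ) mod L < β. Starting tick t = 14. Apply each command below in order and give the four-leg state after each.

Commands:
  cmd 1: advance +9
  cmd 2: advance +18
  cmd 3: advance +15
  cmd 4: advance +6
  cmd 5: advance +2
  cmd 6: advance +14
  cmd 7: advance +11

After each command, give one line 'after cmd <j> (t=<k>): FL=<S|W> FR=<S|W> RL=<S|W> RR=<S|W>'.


after cmd 1 (t=23): FL=W FR=S RL=S RR=S
after cmd 2 (t=41): FL=S FR=S RL=S RR=S
after cmd 3 (t=56): FL=S FR=S RL=W RR=W
after cmd 4 (t=62): FL=S FR=S RL=S RR=S
after cmd 5 (t=64): FL=W FR=W RL=S RR=S
after cmd 6 (t=78): FL=S FR=S RL=S RR=S
after cmd 7 (t=89): FL=W FR=W RL=W RR=W

start t=14: FL=S FR=W RL=W RR=W
cmd 1: advance +9 → t=23, phase=(9,8,6,5) → FL=W FR=S RL=S RR=S
cmd 2: advance +18 → t=41, phase=(7,6,4,3) → FL=S FR=S RL=S RR=S
cmd 3: advance +15 → t=56, phase=(2,1,19,18) → FL=S FR=S RL=W RR=W
cmd 4: advance +6 → t=62, phase=(8,7,5,4) → FL=S FR=S RL=S RR=S
cmd 5: advance +2 → t=64, phase=(10,9,7,6) → FL=W FR=W RL=S RR=S
cmd 6: advance +14 → t=78, phase=(4,3,1,0) → FL=S FR=S RL=S RR=S
cmd 7: advance +11 → t=89, phase=(15,14,12,11) → FL=W FR=W RL=W RR=W


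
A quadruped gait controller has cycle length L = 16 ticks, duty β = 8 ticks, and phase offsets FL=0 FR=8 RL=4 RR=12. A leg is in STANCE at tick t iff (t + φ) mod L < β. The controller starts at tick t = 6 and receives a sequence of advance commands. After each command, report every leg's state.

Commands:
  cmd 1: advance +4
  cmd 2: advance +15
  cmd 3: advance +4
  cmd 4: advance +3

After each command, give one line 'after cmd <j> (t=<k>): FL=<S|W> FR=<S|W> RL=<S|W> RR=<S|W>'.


start t=6: FL=S FR=W RL=W RR=S
cmd 1: advance +4 → t=10, phase=(10,2,14,6) → FL=W FR=S RL=W RR=S
cmd 2: advance +15 → t=25, phase=(9,1,13,5) → FL=W FR=S RL=W RR=S
cmd 3: advance +4 → t=29, phase=(13,5,1,9) → FL=W FR=S RL=S RR=W
cmd 4: advance +3 → t=32, phase=(0,8,4,12) → FL=S FR=W RL=S RR=W

after cmd 1 (t=10): FL=W FR=S RL=W RR=S
after cmd 2 (t=25): FL=W FR=S RL=W RR=S
after cmd 3 (t=29): FL=W FR=S RL=S RR=W
after cmd 4 (t=32): FL=S FR=W RL=S RR=W


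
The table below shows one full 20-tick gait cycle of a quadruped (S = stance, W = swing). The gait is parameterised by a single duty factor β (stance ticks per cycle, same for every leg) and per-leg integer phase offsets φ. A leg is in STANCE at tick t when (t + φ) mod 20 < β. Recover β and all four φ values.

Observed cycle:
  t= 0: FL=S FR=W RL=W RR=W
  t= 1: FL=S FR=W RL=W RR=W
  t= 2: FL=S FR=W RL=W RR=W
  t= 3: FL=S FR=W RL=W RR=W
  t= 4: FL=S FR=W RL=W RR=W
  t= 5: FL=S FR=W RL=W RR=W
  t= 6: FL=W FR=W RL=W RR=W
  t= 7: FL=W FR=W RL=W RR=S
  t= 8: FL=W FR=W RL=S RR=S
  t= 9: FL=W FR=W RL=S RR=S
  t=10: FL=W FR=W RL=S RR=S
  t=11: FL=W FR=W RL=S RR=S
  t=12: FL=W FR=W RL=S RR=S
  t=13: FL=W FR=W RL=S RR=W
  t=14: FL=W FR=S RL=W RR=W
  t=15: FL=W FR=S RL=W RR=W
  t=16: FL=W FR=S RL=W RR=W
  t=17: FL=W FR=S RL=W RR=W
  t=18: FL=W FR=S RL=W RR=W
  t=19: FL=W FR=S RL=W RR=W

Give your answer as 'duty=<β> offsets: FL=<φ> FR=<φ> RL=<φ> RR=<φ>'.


duty=6 offsets: FL=0 FR=6 RL=12 RR=13

duty β = stance ticks per leg = 6
FL: stance ticks = 6; W→S at t=0 → φ=0
FR: stance ticks = 6; W→S at t=14 → φ=6
RL: stance ticks = 6; W→S at t=8 → φ=12
RR: stance ticks = 6; W→S at t=7 → φ=13


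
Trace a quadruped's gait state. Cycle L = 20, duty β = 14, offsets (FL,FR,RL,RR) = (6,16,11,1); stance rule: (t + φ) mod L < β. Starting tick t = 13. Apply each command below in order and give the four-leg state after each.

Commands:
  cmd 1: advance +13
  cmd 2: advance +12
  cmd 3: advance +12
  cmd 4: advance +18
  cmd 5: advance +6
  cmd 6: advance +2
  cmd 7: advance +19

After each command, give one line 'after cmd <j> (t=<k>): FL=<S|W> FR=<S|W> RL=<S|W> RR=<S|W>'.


start t=13: FL=W FR=S RL=S RR=W
cmd 1: advance +13 → t=26, phase=(12,2,17,7) → FL=S FR=S RL=W RR=S
cmd 2: advance +12 → t=38, phase=(4,14,9,19) → FL=S FR=W RL=S RR=W
cmd 3: advance +12 → t=50, phase=(16,6,1,11) → FL=W FR=S RL=S RR=S
cmd 4: advance +18 → t=68, phase=(14,4,19,9) → FL=W FR=S RL=W RR=S
cmd 5: advance +6 → t=74, phase=(0,10,5,15) → FL=S FR=S RL=S RR=W
cmd 6: advance +2 → t=76, phase=(2,12,7,17) → FL=S FR=S RL=S RR=W
cmd 7: advance +19 → t=95, phase=(1,11,6,16) → FL=S FR=S RL=S RR=W

after cmd 1 (t=26): FL=S FR=S RL=W RR=S
after cmd 2 (t=38): FL=S FR=W RL=S RR=W
after cmd 3 (t=50): FL=W FR=S RL=S RR=S
after cmd 4 (t=68): FL=W FR=S RL=W RR=S
after cmd 5 (t=74): FL=S FR=S RL=S RR=W
after cmd 6 (t=76): FL=S FR=S RL=S RR=W
after cmd 7 (t=95): FL=S FR=S RL=S RR=W


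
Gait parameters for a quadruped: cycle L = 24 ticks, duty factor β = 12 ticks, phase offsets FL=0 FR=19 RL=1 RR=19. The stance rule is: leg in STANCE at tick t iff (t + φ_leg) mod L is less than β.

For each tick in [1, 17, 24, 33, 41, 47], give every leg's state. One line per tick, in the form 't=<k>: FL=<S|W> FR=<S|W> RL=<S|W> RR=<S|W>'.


t=1: phase=(1,20,2,20) vs β=12 → FL=S FR=W RL=S RR=W
t=17: phase=(17,12,18,12) vs β=12 → FL=W FR=W RL=W RR=W
t=24: phase=(0,19,1,19) vs β=12 → FL=S FR=W RL=S RR=W
t=33: phase=(9,4,10,4) vs β=12 → FL=S FR=S RL=S RR=S
t=41: phase=(17,12,18,12) vs β=12 → FL=W FR=W RL=W RR=W
t=47: phase=(23,18,0,18) vs β=12 → FL=W FR=W RL=S RR=W

t=1: FL=S FR=W RL=S RR=W
t=17: FL=W FR=W RL=W RR=W
t=24: FL=S FR=W RL=S RR=W
t=33: FL=S FR=S RL=S RR=S
t=41: FL=W FR=W RL=W RR=W
t=47: FL=W FR=W RL=S RR=W


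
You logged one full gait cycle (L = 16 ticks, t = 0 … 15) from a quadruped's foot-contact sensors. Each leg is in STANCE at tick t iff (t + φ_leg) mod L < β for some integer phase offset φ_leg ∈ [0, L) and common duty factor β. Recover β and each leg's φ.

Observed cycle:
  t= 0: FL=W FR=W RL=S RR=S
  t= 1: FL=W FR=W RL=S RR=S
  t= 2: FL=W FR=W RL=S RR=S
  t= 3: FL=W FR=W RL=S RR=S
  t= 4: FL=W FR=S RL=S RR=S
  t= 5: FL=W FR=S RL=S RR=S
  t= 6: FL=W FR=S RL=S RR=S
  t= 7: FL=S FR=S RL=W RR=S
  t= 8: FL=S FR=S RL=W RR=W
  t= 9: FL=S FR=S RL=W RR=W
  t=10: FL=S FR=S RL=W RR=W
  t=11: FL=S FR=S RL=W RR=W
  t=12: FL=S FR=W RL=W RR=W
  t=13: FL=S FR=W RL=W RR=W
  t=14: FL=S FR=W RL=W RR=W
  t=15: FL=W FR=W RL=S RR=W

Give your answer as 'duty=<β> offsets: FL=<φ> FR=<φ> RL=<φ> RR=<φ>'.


duty β = stance ticks per leg = 8
FL: stance ticks = 8; W→S at t=7 → φ=9
FR: stance ticks = 8; W→S at t=4 → φ=12
RL: stance ticks = 8; W→S at t=15 → φ=1
RR: stance ticks = 8; W→S at t=0 → φ=0

duty=8 offsets: FL=9 FR=12 RL=1 RR=0


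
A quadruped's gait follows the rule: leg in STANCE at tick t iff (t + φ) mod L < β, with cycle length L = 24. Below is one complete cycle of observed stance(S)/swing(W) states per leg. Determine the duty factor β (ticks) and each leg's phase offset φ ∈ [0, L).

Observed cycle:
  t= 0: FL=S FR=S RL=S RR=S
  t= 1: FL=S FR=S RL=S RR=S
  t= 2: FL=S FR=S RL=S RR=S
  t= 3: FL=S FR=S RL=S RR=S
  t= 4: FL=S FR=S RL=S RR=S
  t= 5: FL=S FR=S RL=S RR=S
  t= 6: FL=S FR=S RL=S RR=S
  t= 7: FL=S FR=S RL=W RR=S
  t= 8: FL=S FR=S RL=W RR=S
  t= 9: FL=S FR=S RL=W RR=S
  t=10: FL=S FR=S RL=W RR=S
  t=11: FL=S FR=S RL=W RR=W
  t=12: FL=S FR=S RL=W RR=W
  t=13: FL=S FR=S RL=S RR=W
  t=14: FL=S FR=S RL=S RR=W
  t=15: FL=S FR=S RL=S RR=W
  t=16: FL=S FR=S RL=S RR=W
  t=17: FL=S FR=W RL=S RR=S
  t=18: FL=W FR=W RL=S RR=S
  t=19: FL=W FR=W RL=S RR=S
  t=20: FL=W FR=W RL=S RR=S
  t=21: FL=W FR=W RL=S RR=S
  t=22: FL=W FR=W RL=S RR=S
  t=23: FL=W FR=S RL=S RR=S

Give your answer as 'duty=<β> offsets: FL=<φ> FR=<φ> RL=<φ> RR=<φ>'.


duty β = stance ticks per leg = 18
FL: stance ticks = 18; W→S at t=0 → φ=0
FR: stance ticks = 18; W→S at t=23 → φ=1
RL: stance ticks = 18; W→S at t=13 → φ=11
RR: stance ticks = 18; W→S at t=17 → φ=7

duty=18 offsets: FL=0 FR=1 RL=11 RR=7


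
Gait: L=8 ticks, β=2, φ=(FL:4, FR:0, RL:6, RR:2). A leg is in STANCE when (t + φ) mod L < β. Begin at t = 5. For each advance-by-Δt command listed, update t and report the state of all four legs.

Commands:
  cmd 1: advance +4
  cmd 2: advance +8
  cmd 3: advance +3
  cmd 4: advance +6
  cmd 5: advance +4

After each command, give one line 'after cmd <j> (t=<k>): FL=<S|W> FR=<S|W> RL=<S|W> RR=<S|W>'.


after cmd 1 (t=9): FL=W FR=S RL=W RR=W
after cmd 2 (t=17): FL=W FR=S RL=W RR=W
after cmd 3 (t=20): FL=S FR=W RL=W RR=W
after cmd 4 (t=26): FL=W FR=W RL=S RR=W
after cmd 5 (t=30): FL=W FR=W RL=W RR=S

start t=5: FL=S FR=W RL=W RR=W
cmd 1: advance +4 → t=9, phase=(5,1,7,3) → FL=W FR=S RL=W RR=W
cmd 2: advance +8 → t=17, phase=(5,1,7,3) → FL=W FR=S RL=W RR=W
cmd 3: advance +3 → t=20, phase=(0,4,2,6) → FL=S FR=W RL=W RR=W
cmd 4: advance +6 → t=26, phase=(6,2,0,4) → FL=W FR=W RL=S RR=W
cmd 5: advance +4 → t=30, phase=(2,6,4,0) → FL=W FR=W RL=W RR=S


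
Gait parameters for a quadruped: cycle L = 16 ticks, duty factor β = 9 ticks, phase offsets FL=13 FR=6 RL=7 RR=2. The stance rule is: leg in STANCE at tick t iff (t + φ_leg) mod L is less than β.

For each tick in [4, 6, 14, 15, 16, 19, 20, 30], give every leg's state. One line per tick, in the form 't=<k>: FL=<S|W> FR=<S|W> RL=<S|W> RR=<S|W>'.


t=4: FL=S FR=W RL=W RR=S
t=6: FL=S FR=W RL=W RR=S
t=14: FL=W FR=S RL=S RR=S
t=15: FL=W FR=S RL=S RR=S
t=16: FL=W FR=S RL=S RR=S
t=19: FL=S FR=W RL=W RR=S
t=20: FL=S FR=W RL=W RR=S
t=30: FL=W FR=S RL=S RR=S

t=4: phase=(1,10,11,6) vs β=9 → FL=S FR=W RL=W RR=S
t=6: phase=(3,12,13,8) vs β=9 → FL=S FR=W RL=W RR=S
t=14: phase=(11,4,5,0) vs β=9 → FL=W FR=S RL=S RR=S
t=15: phase=(12,5,6,1) vs β=9 → FL=W FR=S RL=S RR=S
t=16: phase=(13,6,7,2) vs β=9 → FL=W FR=S RL=S RR=S
t=19: phase=(0,9,10,5) vs β=9 → FL=S FR=W RL=W RR=S
t=20: phase=(1,10,11,6) vs β=9 → FL=S FR=W RL=W RR=S
t=30: phase=(11,4,5,0) vs β=9 → FL=W FR=S RL=S RR=S


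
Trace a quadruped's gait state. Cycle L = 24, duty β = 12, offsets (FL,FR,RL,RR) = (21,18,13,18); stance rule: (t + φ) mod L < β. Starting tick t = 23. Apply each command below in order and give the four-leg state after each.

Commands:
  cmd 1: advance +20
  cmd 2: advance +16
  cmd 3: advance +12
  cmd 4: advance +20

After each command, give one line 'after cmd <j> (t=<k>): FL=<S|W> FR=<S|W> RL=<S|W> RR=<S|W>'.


start t=23: FL=W FR=W RL=W RR=W
cmd 1: advance +20 → t=43, phase=(16,13,8,13) → FL=W FR=W RL=S RR=W
cmd 2: advance +16 → t=59, phase=(8,5,0,5) → FL=S FR=S RL=S RR=S
cmd 3: advance +12 → t=71, phase=(20,17,12,17) → FL=W FR=W RL=W RR=W
cmd 4: advance +20 → t=91, phase=(16,13,8,13) → FL=W FR=W RL=S RR=W

after cmd 1 (t=43): FL=W FR=W RL=S RR=W
after cmd 2 (t=59): FL=S FR=S RL=S RR=S
after cmd 3 (t=71): FL=W FR=W RL=W RR=W
after cmd 4 (t=91): FL=W FR=W RL=S RR=W


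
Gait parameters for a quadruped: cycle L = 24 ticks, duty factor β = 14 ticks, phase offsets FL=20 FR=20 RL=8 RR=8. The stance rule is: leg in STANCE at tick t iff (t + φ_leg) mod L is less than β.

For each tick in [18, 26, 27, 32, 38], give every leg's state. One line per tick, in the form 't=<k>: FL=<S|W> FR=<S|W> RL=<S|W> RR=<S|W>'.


t=18: phase=(14,14,2,2) vs β=14 → FL=W FR=W RL=S RR=S
t=26: phase=(22,22,10,10) vs β=14 → FL=W FR=W RL=S RR=S
t=27: phase=(23,23,11,11) vs β=14 → FL=W FR=W RL=S RR=S
t=32: phase=(4,4,16,16) vs β=14 → FL=S FR=S RL=W RR=W
t=38: phase=(10,10,22,22) vs β=14 → FL=S FR=S RL=W RR=W

t=18: FL=W FR=W RL=S RR=S
t=26: FL=W FR=W RL=S RR=S
t=27: FL=W FR=W RL=S RR=S
t=32: FL=S FR=S RL=W RR=W
t=38: FL=S FR=S RL=W RR=W


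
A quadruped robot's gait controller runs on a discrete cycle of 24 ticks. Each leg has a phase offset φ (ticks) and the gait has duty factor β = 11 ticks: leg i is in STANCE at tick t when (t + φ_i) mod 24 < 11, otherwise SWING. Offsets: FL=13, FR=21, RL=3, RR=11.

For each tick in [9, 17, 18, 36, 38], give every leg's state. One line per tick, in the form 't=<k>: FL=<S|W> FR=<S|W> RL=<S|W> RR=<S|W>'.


t=9: FL=W FR=S RL=W RR=W
t=17: FL=S FR=W RL=W RR=S
t=18: FL=S FR=W RL=W RR=S
t=36: FL=S FR=S RL=W RR=W
t=38: FL=S FR=W RL=W RR=S

t=9: phase=(22,6,12,20) vs β=11 → FL=W FR=S RL=W RR=W
t=17: phase=(6,14,20,4) vs β=11 → FL=S FR=W RL=W RR=S
t=18: phase=(7,15,21,5) vs β=11 → FL=S FR=W RL=W RR=S
t=36: phase=(1,9,15,23) vs β=11 → FL=S FR=S RL=W RR=W
t=38: phase=(3,11,17,1) vs β=11 → FL=S FR=W RL=W RR=S


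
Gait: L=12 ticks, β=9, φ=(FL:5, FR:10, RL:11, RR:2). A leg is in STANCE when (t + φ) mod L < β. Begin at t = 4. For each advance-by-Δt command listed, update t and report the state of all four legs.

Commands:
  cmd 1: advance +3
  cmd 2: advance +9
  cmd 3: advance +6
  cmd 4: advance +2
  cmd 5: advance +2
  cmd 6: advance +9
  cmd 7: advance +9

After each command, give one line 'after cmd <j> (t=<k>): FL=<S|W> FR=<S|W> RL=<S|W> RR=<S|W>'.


start t=4: FL=W FR=S RL=S RR=S
cmd 1: advance +3 → t=7, phase=(0,5,6,9) → FL=S FR=S RL=S RR=W
cmd 2: advance +9 → t=16, phase=(9,2,3,6) → FL=W FR=S RL=S RR=S
cmd 3: advance +6 → t=22, phase=(3,8,9,0) → FL=S FR=S RL=W RR=S
cmd 4: advance +2 → t=24, phase=(5,10,11,2) → FL=S FR=W RL=W RR=S
cmd 5: advance +2 → t=26, phase=(7,0,1,4) → FL=S FR=S RL=S RR=S
cmd 6: advance +9 → t=35, phase=(4,9,10,1) → FL=S FR=W RL=W RR=S
cmd 7: advance +9 → t=44, phase=(1,6,7,10) → FL=S FR=S RL=S RR=W

after cmd 1 (t=7): FL=S FR=S RL=S RR=W
after cmd 2 (t=16): FL=W FR=S RL=S RR=S
after cmd 3 (t=22): FL=S FR=S RL=W RR=S
after cmd 4 (t=24): FL=S FR=W RL=W RR=S
after cmd 5 (t=26): FL=S FR=S RL=S RR=S
after cmd 6 (t=35): FL=S FR=W RL=W RR=S
after cmd 7 (t=44): FL=S FR=S RL=S RR=W


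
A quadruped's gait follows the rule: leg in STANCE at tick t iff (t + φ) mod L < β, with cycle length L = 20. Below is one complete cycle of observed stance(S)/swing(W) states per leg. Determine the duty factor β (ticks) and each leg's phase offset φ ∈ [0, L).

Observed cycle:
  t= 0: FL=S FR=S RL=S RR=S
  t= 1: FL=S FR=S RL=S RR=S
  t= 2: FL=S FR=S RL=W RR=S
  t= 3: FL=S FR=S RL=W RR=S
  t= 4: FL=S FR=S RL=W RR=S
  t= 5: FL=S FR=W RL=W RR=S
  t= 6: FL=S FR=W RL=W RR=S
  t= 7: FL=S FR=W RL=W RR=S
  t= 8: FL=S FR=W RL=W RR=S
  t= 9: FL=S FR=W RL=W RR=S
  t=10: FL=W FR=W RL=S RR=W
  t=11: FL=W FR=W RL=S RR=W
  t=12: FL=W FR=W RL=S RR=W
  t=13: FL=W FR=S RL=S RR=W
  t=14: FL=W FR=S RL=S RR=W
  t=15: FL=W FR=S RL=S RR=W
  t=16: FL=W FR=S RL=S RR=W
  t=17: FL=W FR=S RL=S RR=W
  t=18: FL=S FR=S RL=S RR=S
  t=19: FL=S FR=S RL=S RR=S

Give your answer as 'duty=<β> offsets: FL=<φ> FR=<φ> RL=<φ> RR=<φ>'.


duty=12 offsets: FL=2 FR=7 RL=10 RR=2

duty β = stance ticks per leg = 12
FL: stance ticks = 12; W→S at t=18 → φ=2
FR: stance ticks = 12; W→S at t=13 → φ=7
RL: stance ticks = 12; W→S at t=10 → φ=10
RR: stance ticks = 12; W→S at t=18 → φ=2


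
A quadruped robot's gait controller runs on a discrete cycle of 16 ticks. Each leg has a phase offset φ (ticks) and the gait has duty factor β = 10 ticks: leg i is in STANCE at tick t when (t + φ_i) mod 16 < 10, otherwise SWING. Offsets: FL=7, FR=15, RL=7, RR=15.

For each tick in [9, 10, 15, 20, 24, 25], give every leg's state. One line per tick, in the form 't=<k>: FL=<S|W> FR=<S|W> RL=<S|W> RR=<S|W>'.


t=9: phase=(0,8,0,8) vs β=10 → FL=S FR=S RL=S RR=S
t=10: phase=(1,9,1,9) vs β=10 → FL=S FR=S RL=S RR=S
t=15: phase=(6,14,6,14) vs β=10 → FL=S FR=W RL=S RR=W
t=20: phase=(11,3,11,3) vs β=10 → FL=W FR=S RL=W RR=S
t=24: phase=(15,7,15,7) vs β=10 → FL=W FR=S RL=W RR=S
t=25: phase=(0,8,0,8) vs β=10 → FL=S FR=S RL=S RR=S

t=9: FL=S FR=S RL=S RR=S
t=10: FL=S FR=S RL=S RR=S
t=15: FL=S FR=W RL=S RR=W
t=20: FL=W FR=S RL=W RR=S
t=24: FL=W FR=S RL=W RR=S
t=25: FL=S FR=S RL=S RR=S


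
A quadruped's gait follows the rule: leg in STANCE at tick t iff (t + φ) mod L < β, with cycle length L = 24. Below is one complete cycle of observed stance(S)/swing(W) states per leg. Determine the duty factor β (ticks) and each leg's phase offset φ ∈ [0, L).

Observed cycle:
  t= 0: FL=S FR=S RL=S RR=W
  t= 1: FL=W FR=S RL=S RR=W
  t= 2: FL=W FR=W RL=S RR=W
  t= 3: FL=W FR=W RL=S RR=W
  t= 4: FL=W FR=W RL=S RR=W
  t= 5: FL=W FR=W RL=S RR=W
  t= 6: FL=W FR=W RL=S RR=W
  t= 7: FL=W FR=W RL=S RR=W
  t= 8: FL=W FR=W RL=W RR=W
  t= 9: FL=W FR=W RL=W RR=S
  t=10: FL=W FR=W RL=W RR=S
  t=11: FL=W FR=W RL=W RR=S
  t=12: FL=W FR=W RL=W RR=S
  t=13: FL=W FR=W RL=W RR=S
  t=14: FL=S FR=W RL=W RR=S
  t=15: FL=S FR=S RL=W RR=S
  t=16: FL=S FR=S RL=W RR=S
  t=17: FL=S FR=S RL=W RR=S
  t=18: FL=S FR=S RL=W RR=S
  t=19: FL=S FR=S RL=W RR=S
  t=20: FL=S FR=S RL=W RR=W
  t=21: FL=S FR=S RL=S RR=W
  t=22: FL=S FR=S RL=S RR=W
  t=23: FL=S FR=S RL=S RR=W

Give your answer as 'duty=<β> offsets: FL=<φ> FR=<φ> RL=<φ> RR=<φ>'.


duty β = stance ticks per leg = 11
FL: stance ticks = 11; W→S at t=14 → φ=10
FR: stance ticks = 11; W→S at t=15 → φ=9
RL: stance ticks = 11; W→S at t=21 → φ=3
RR: stance ticks = 11; W→S at t=9 → φ=15

duty=11 offsets: FL=10 FR=9 RL=3 RR=15
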